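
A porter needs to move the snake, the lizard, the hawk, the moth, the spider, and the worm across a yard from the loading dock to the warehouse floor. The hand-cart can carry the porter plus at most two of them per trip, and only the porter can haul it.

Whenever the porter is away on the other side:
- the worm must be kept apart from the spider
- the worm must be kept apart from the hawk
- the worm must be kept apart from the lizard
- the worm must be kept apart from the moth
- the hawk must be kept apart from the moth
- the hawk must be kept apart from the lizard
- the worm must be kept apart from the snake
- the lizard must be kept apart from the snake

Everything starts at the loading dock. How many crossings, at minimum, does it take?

impossible

Whatever the first load, the items left behind include a forbidden pair without the porter. No opening move is safe, so no plan exists.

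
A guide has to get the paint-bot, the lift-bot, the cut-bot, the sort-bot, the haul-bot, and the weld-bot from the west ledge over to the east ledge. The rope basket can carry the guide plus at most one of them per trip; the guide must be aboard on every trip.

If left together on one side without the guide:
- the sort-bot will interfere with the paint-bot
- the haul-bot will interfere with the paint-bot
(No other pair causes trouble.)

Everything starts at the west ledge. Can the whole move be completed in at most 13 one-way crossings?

Yes — this plan uses 13 crossings (≤ 13):
1. Guide goes to the east ledge with the paint-bot.  [the west ledge: the cut-bot, the haul-bot, the lift-bot, the sort-bot, the weld-bot | the east ledge: the paint-bot]
2. Guide goes back to the west ledge alone.  [the west ledge: the cut-bot, the haul-bot, the lift-bot, the sort-bot, the weld-bot | the east ledge: the paint-bot]
3. Guide goes to the east ledge with the lift-bot.  [the west ledge: the cut-bot, the haul-bot, the sort-bot, the weld-bot | the east ledge: the lift-bot, the paint-bot]
4. Guide goes back to the west ledge alone.  [the west ledge: the cut-bot, the haul-bot, the sort-bot, the weld-bot | the east ledge: the lift-bot, the paint-bot]
5. Guide goes to the east ledge with the cut-bot.  [the west ledge: the haul-bot, the sort-bot, the weld-bot | the east ledge: the cut-bot, the lift-bot, the paint-bot]
6. Guide goes back to the west ledge alone.  [the west ledge: the haul-bot, the sort-bot, the weld-bot | the east ledge: the cut-bot, the lift-bot, the paint-bot]
7. Guide goes to the east ledge with the sort-bot.  [the west ledge: the haul-bot, the weld-bot | the east ledge: the cut-bot, the lift-bot, the paint-bot, the sort-bot]
8. Guide goes back to the west ledge with the paint-bot.  [the west ledge: the haul-bot, the paint-bot, the weld-bot | the east ledge: the cut-bot, the lift-bot, the sort-bot]
9. Guide goes to the east ledge with the haul-bot.  [the west ledge: the paint-bot, the weld-bot | the east ledge: the cut-bot, the haul-bot, the lift-bot, the sort-bot]
10. Guide goes back to the west ledge alone.  [the west ledge: the paint-bot, the weld-bot | the east ledge: the cut-bot, the haul-bot, the lift-bot, the sort-bot]
11. Guide goes to the east ledge with the weld-bot.  [the west ledge: the paint-bot | the east ledge: the cut-bot, the haul-bot, the lift-bot, the sort-bot, the weld-bot]
12. Guide goes back to the west ledge alone.  [the west ledge: the paint-bot | the east ledge: the cut-bot, the haul-bot, the lift-bot, the sort-bot, the weld-bot]
13. Guide goes to the east ledge with the paint-bot.  [the west ledge: — | the east ledge: the cut-bot, the haul-bot, the lift-bot, the paint-bot, the sort-bot, the weld-bot]

Yes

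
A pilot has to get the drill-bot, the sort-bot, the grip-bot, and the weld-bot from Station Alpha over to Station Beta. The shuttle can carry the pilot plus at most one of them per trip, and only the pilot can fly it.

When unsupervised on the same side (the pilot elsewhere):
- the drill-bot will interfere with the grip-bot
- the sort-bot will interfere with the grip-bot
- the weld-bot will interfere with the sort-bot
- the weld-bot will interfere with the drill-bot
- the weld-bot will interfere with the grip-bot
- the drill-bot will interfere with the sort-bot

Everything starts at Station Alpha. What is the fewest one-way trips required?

impossible

Whatever the first load, the items left behind include a forbidden pair without the pilot. No opening move is safe, so no plan exists.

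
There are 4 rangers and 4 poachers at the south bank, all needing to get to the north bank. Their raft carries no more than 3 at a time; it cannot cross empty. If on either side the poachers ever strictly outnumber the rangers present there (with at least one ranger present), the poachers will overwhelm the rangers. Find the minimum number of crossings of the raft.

Counting alone: each trip to the north bank takes at most 3 across and each return brings at least 1 back, so after t trips out (and t−1 returns) at most 3t − (t−1) of the 8 are across; that first reaches 8 at t = 4, so at least 7 crossings are needed.
The safety rule pushes this higher. Following every safe sequence of crossings, the most of the 8 that can be at the north bank as the raft arrives there on crossing 7 is 7 — never all 8.
So no plan with fewer than 9 crossings exists, and this one achieves 9:
1. 2 poachers → the north bank.  (the south bank: 4R 2P; the north bank: 0R 2P)
2. 1 poacher ← the south bank.  (the south bank: 4R 3P; the north bank: 0R 1P)
3. 3 poachers → the north bank.  (the south bank: 4R 0P; the north bank: 0R 4P)
4. 1 poacher ← the south bank.  (the south bank: 4R 1P; the north bank: 0R 3P)
5. 3 rangers → the north bank.  (the south bank: 1R 1P; the north bank: 3R 3P)
6. 1 ranger and 1 poacher ← the south bank.  (the south bank: 2R 2P; the north bank: 2R 2P)
7. 2 rangers → the north bank.  (the south bank: 0R 2P; the north bank: 4R 2P)
8. 1 poacher ← the south bank.  (the south bank: 0R 3P; the north bank: 4R 1P)
9. 3 poachers → the north bank.  (the south bank: 0R 0P; the north bank: 4R 4P)

9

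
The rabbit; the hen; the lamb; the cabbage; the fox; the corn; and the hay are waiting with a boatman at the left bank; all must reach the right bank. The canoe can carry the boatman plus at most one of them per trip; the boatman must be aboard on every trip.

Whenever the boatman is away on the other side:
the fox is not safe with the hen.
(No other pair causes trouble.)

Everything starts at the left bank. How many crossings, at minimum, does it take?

Counting alone: the boatman can take at most 1 across per trip to the right bank, so moving all 7 needs at least 7 loaded trips out, with a return between consecutive ones — at least 13 crossings.
The plan below uses exactly 13 crossings, so it is optimal:
1. Boatman goes to the right bank with the hen.  [the left bank: the cabbage, the corn, the fox, the hay, the lamb, the rabbit | the right bank: the hen]
2. Boatman goes back to the left bank alone.  [the left bank: the cabbage, the corn, the fox, the hay, the lamb, the rabbit | the right bank: the hen]
3. Boatman goes to the right bank with the rabbit.  [the left bank: the cabbage, the corn, the fox, the hay, the lamb | the right bank: the hen, the rabbit]
4. Boatman goes back to the left bank alone.  [the left bank: the cabbage, the corn, the fox, the hay, the lamb | the right bank: the hen, the rabbit]
5. Boatman goes to the right bank with the lamb.  [the left bank: the cabbage, the corn, the fox, the hay | the right bank: the hen, the lamb, the rabbit]
6. Boatman goes back to the left bank alone.  [the left bank: the cabbage, the corn, the fox, the hay | the right bank: the hen, the lamb, the rabbit]
7. Boatman goes to the right bank with the cabbage.  [the left bank: the corn, the fox, the hay | the right bank: the cabbage, the hen, the lamb, the rabbit]
8. Boatman goes back to the left bank alone.  [the left bank: the corn, the fox, the hay | the right bank: the cabbage, the hen, the lamb, the rabbit]
9. Boatman goes to the right bank with the corn.  [the left bank: the fox, the hay | the right bank: the cabbage, the corn, the hen, the lamb, the rabbit]
10. Boatman goes back to the left bank alone.  [the left bank: the fox, the hay | the right bank: the cabbage, the corn, the hen, the lamb, the rabbit]
11. Boatman goes to the right bank with the hay.  [the left bank: the fox | the right bank: the cabbage, the corn, the hay, the hen, the lamb, the rabbit]
12. Boatman goes back to the left bank alone.  [the left bank: the fox | the right bank: the cabbage, the corn, the hay, the hen, the lamb, the rabbit]
13. Boatman goes to the right bank with the fox.  [the left bank: — | the right bank: the cabbage, the corn, the fox, the hay, the hen, the lamb, the rabbit]

13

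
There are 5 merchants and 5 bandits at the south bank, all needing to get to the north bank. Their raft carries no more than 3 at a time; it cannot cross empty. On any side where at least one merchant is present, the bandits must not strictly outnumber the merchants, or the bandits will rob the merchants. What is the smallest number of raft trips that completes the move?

11

Counting alone: each trip to the north bank takes at most 3 across and each return brings at least 1 back, so after t trips out (and t−1 returns) at most 3t − (t−1) of the 10 are across; that first reaches 10 at t = 5, so at least 9 crossings are needed.
The safety rule pushes this higher. Following every safe sequence of crossings, the most of the 10 that can be at the north bank as the raft arrives there on crossing 9 is 9 — never all 10.
So no plan with fewer than 11 crossings exists, and this one achieves 11:
1. 2 bandits → the north bank.  (the south bank: 5M 3B; the north bank: 0M 2B)
2. 1 bandit ← the south bank.  (the south bank: 5M 4B; the north bank: 0M 1B)
3. 3 bandits → the north bank.  (the south bank: 5M 1B; the north bank: 0M 4B)
4. 1 bandit ← the south bank.  (the south bank: 5M 2B; the north bank: 0M 3B)
5. 3 merchants → the north bank.  (the south bank: 2M 2B; the north bank: 3M 3B)
6. 1 merchant and 1 bandit ← the south bank.  (the south bank: 3M 3B; the north bank: 2M 2B)
7. 3 merchants → the north bank.  (the south bank: 0M 3B; the north bank: 5M 2B)
8. 1 bandit ← the south bank.  (the south bank: 0M 4B; the north bank: 5M 1B)
9. 2 bandits → the north bank.  (the south bank: 0M 2B; the north bank: 5M 3B)
10. 1 bandit ← the south bank.  (the south bank: 0M 3B; the north bank: 5M 2B)
11. 3 bandits → the north bank.  (the south bank: 0M 0B; the north bank: 5M 5B)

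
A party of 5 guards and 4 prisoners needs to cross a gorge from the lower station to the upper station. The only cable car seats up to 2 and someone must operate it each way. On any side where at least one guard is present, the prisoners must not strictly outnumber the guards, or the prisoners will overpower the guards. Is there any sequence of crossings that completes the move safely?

1. 2 prisoners → the upper station.  (the lower station: 5G 2P; the upper station: 0G 2P)
2. 1 prisoner ← the lower station.  (the lower station: 5G 3P; the upper station: 0G 1P)
3. 2 prisoners → the upper station.  (the lower station: 5G 1P; the upper station: 0G 3P)
4. 1 prisoner ← the lower station.  (the lower station: 5G 2P; the upper station: 0G 2P)
5. 2 guards → the upper station.  (the lower station: 3G 2P; the upper station: 2G 2P)
6. 1 prisoner ← the lower station.  (the lower station: 3G 3P; the upper station: 2G 1P)
7. 1 guard and 1 prisoner → the upper station.  (the lower station: 2G 2P; the upper station: 3G 2P)
8. 1 guard ← the lower station.  (the lower station: 3G 2P; the upper station: 2G 2P)
9. 1 guard and 1 prisoner → the upper station.  (the lower station: 2G 1P; the upper station: 3G 3P)
10. 1 prisoner ← the lower station.  (the lower station: 2G 2P; the upper station: 3G 2P)
11. 1 guard and 1 prisoner → the upper station.  (the lower station: 1G 1P; the upper station: 4G 3P)
12. 1 guard ← the lower station.  (the lower station: 2G 1P; the upper station: 3G 3P)
13. 1 guard and 1 prisoner → the upper station.  (the lower station: 1G 0P; the upper station: 4G 4P)
14. 1 prisoner ← the lower station.  (the lower station: 1G 1P; the upper station: 4G 3P)
15. 1 guard and 1 prisoner → the upper station.  (the lower station: 0G 0P; the upper station: 5G 4P)

Yes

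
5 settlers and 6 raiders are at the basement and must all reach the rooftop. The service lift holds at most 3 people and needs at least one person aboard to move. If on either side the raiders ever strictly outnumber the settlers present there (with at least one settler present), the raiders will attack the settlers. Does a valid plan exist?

No

The raiders already outnumber the settlers at the basement before anyone moves, so the starting position itself is disallowed.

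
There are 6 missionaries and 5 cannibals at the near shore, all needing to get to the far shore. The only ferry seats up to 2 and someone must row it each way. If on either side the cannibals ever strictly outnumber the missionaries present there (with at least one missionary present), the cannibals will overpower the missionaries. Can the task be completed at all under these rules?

1. 2 cannibals → the far shore.  (the near shore: 6M 3C; the far shore: 0M 2C)
2. 1 cannibal ← the near shore.  (the near shore: 6M 4C; the far shore: 0M 1C)
3. 2 cannibals → the far shore.  (the near shore: 6M 2C; the far shore: 0M 3C)
4. 1 cannibal ← the near shore.  (the near shore: 6M 3C; the far shore: 0M 2C)
5. 2 missionaries → the far shore.  (the near shore: 4M 3C; the far shore: 2M 2C)
6. 1 cannibal ← the near shore.  (the near shore: 4M 4C; the far shore: 2M 1C)
7. 1 missionary and 1 cannibal → the far shore.  (the near shore: 3M 3C; the far shore: 3M 2C)
8. 1 missionary ← the near shore.  (the near shore: 4M 3C; the far shore: 2M 2C)
9. 1 missionary and 1 cannibal → the far shore.  (the near shore: 3M 2C; the far shore: 3M 3C)
10. 1 cannibal ← the near shore.  (the near shore: 3M 3C; the far shore: 3M 2C)
11. 1 missionary and 1 cannibal → the far shore.  (the near shore: 2M 2C; the far shore: 4M 3C)
12. 1 missionary ← the near shore.  (the near shore: 3M 2C; the far shore: 3M 3C)
13. 1 missionary and 1 cannibal → the far shore.  (the near shore: 2M 1C; the far shore: 4M 4C)
14. 1 cannibal ← the near shore.  (the near shore: 2M 2C; the far shore: 4M 3C)
15. 1 missionary and 1 cannibal → the far shore.  (the near shore: 1M 1C; the far shore: 5M 4C)
16. 1 missionary ← the near shore.  (the near shore: 2M 1C; the far shore: 4M 4C)
17. 1 missionary and 1 cannibal → the far shore.  (the near shore: 1M 0C; the far shore: 5M 5C)
18. 1 cannibal ← the near shore.  (the near shore: 1M 1C; the far shore: 5M 4C)
19. 1 missionary and 1 cannibal → the far shore.  (the near shore: 0M 0C; the far shore: 6M 5C)

Yes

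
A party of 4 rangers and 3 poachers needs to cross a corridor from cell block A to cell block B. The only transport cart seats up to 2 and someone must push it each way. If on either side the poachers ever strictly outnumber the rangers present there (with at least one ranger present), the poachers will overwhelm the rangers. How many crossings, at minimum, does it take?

Counting alone: each trip to cell block B takes at most 2 across and each return brings at least 1 back, so after t trips out (and t−1 returns) at most 2t − (t−1) of the 7 are across; that first reaches 7 at t = 6, so at least 11 crossings are needed.
The plan below uses exactly 11 crossings, so it is optimal:
1. 2 poachers → cell block B.  (cell block A: 4R 1P; cell block B: 0R 2P)
2. 1 poacher ← cell block A.  (cell block A: 4R 2P; cell block B: 0R 1P)
3. 2 poachers → cell block B.  (cell block A: 4R 0P; cell block B: 0R 3P)
4. 1 poacher ← cell block A.  (cell block A: 4R 1P; cell block B: 0R 2P)
5. 2 rangers → cell block B.  (cell block A: 2R 1P; cell block B: 2R 2P)
6. 1 poacher ← cell block A.  (cell block A: 2R 2P; cell block B: 2R 1P)
7. 1 ranger and 1 poacher → cell block B.  (cell block A: 1R 1P; cell block B: 3R 2P)
8. 1 ranger ← cell block A.  (cell block A: 2R 1P; cell block B: 2R 2P)
9. 1 ranger and 1 poacher → cell block B.  (cell block A: 1R 0P; cell block B: 3R 3P)
10. 1 poacher ← cell block A.  (cell block A: 1R 1P; cell block B: 3R 2P)
11. 1 ranger and 1 poacher → cell block B.  (cell block A: 0R 0P; cell block B: 4R 3P)

11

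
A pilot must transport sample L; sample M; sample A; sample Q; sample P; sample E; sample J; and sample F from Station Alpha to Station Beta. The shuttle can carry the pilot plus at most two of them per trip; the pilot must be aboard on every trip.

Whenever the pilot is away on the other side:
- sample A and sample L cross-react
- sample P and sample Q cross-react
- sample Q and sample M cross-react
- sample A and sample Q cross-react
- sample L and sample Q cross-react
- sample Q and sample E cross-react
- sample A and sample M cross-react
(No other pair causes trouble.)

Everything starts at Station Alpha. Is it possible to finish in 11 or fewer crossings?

Counting alone: the pilot can take at most 2 across per trip to Station Beta, so moving all 8 needs at least 4 loaded trips out, with a return between consecutive ones — at least 7 crossings.
The safety rule pushes this higher. Following every safe sequence of crossings, the most of the 8 that can be at Station Beta as the shuttle arrives there on crossings 7, 9, 11 is 5, 6, 7 respectively — never all 8.
So the move cannot be finished within 11 crossings. (The shortest complete plan takes 13:)
1. Pilot goes to Station Beta with sample A and sample Q.  [Station Alpha: sample E, sample F, sample J, sample L, sample M, sample P | Station Beta: sample A, sample Q]
2. Pilot goes back to Station Alpha with sample A.  [Station Alpha: sample A, sample E, sample F, sample J, sample L, sample M, sample P | Station Beta: sample Q]
3. Pilot goes to Station Beta with sample L and sample M.  [Station Alpha: sample A, sample E, sample F, sample J, sample P | Station Beta: sample L, sample M, sample Q]
4. Pilot goes back to Station Alpha with sample Q.  [Station Alpha: sample A, sample E, sample F, sample J, sample P, sample Q | Station Beta: sample L, sample M]
5. Pilot goes to Station Beta with sample P and sample Q.  [Station Alpha: sample A, sample E, sample F, sample J | Station Beta: sample L, sample M, sample P, sample Q]
6. Pilot goes back to Station Alpha with sample Q.  [Station Alpha: sample A, sample E, sample F, sample J, sample Q | Station Beta: sample L, sample M, sample P]
7. Pilot goes to Station Beta with sample A and sample E.  [Station Alpha: sample F, sample J, sample Q | Station Beta: sample A, sample E, sample L, sample M, sample P]
8. Pilot goes back to Station Alpha with sample A.  [Station Alpha: sample A, sample F, sample J, sample Q | Station Beta: sample E, sample L, sample M, sample P]
9. Pilot goes to Station Beta with sample A and sample J.  [Station Alpha: sample F, sample Q | Station Beta: sample A, sample E, sample J, sample L, sample M, sample P]
10. Pilot goes back to Station Alpha with sample A.  [Station Alpha: sample A, sample F, sample Q | Station Beta: sample E, sample J, sample L, sample M, sample P]
11. Pilot goes to Station Beta with sample A and sample F.  [Station Alpha: sample Q | Station Beta: sample A, sample E, sample F, sample J, sample L, sample M, sample P]
12. Pilot goes back to Station Alpha with sample A.  [Station Alpha: sample A, sample Q | Station Beta: sample E, sample F, sample J, sample L, sample M, sample P]
13. Pilot goes to Station Beta with sample A and sample Q.  [Station Alpha: — | Station Beta: sample A, sample E, sample F, sample J, sample L, sample M, sample P, sample Q]

No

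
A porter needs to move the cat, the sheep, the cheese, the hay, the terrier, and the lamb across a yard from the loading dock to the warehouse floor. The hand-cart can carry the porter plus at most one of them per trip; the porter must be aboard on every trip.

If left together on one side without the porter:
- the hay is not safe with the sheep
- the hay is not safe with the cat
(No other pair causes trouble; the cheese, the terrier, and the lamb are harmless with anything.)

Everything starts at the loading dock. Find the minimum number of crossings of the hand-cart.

Counting alone: the porter can take at most 1 across per trip to the warehouse floor, so moving all 6 needs at least 6 loaded trips out, with a return between consecutive ones — at least 11 crossings.
The safety rule pushes this higher. Following every safe sequence of crossings, the most of the 6 that can be at the warehouse floor as the hand-cart arrives there on crossing 11 is 5 — never all 6.
So no plan with fewer than 13 crossings exists, and this one achieves 13:
1. Porter goes to the warehouse floor with the hay.
2. Porter goes back to the loading dock alone.
3. Porter goes to the warehouse floor with the cat.
4. Porter goes back to the loading dock with the hay.
5. Porter goes to the warehouse floor with the sheep.
6. Porter goes back to the loading dock alone.
7. Porter goes to the warehouse floor with the cheese.
8. Porter goes back to the loading dock alone.
9. Porter goes to the warehouse floor with the terrier.
10. Porter goes back to the loading dock alone.
11. Porter goes to the warehouse floor with the lamb.
12. Porter goes back to the loading dock alone.
13. Porter goes to the warehouse floor with the hay.

13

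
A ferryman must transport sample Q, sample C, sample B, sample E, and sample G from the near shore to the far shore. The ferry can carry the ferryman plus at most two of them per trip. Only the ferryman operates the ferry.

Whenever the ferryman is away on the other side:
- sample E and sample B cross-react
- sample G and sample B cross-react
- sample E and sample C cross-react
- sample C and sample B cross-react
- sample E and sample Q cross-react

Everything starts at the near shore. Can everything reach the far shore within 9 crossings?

Yes — this plan uses 7 crossings (≤ 9):
1. Ferryman goes to the far shore with sample B and sample E.  [the near shore: sample C, sample G, sample Q | the far shore: sample B, sample E]
2. Ferryman goes back to the near shore with sample B.  [the near shore: sample B, sample C, sample G, sample Q | the far shore: sample E]
3. Ferryman goes to the far shore with sample B and sample Q.  [the near shore: sample C, sample G | the far shore: sample B, sample E, sample Q]
4. Ferryman goes back to the near shore with sample E.  [the near shore: sample C, sample E, sample G | the far shore: sample B, sample Q]
5. Ferryman goes to the far shore with sample C and sample G.  [the near shore: sample E | the far shore: sample B, sample C, sample G, sample Q]
6. Ferryman goes back to the near shore with sample B.  [the near shore: sample B, sample E | the far shore: sample C, sample G, sample Q]
7. Ferryman goes to the far shore with sample B and sample E.  [the near shore: — | the far shore: sample B, sample C, sample E, sample G, sample Q]

Yes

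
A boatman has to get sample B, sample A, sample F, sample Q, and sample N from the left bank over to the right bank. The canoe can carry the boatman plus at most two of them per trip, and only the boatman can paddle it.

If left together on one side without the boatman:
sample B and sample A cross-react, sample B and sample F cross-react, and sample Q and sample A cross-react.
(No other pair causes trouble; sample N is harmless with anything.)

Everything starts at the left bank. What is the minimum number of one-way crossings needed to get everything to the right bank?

Counting alone: the boatman can take at most 2 across per trip to the right bank, so moving all 5 needs at least 3 loaded trips out, with a return between consecutive ones — at least 5 crossings.
The plan below uses exactly 5 crossings, so it is optimal:
1. Boatman goes to the right bank with sample A and sample B.  [the left bank: sample F, sample N, sample Q | the right bank: sample A, sample B]
2. Boatman goes back to the left bank with sample B.  [the left bank: sample B, sample F, sample N, sample Q | the right bank: sample A]
3. Boatman goes to the right bank with sample F and sample N.  [the left bank: sample B, sample Q | the right bank: sample A, sample F, sample N]
4. Boatman goes back to the left bank alone.  [the left bank: sample B, sample Q | the right bank: sample A, sample F, sample N]
5. Boatman goes to the right bank with sample B and sample Q.  [the left bank: — | the right bank: sample A, sample B, sample F, sample N, sample Q]

5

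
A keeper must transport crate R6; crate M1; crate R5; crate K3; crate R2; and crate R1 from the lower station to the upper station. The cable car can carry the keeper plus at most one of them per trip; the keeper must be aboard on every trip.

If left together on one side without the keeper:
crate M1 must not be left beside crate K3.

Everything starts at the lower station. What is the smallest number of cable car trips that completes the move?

11

Counting alone: the keeper can take at most 1 across per trip to the upper station, so moving all 6 needs at least 6 loaded trips out, with a return between consecutive ones — at least 11 crossings.
The plan below uses exactly 11 crossings, so it is optimal:
1. Keeper goes to the upper station with crate M1.
2. Keeper goes back to the lower station alone.
3. Keeper goes to the upper station with crate R6.
4. Keeper goes back to the lower station alone.
5. Keeper goes to the upper station with crate R5.
6. Keeper goes back to the lower station alone.
7. Keeper goes to the upper station with crate R2.
8. Keeper goes back to the lower station alone.
9. Keeper goes to the upper station with crate R1.
10. Keeper goes back to the lower station alone.
11. Keeper goes to the upper station with crate K3.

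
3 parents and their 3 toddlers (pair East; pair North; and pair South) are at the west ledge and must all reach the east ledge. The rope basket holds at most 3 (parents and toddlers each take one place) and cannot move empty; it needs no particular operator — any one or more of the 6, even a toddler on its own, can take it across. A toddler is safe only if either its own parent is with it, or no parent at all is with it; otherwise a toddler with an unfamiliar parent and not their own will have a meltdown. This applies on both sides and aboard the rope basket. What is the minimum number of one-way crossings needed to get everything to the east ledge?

Counting alone: each trip to the east ledge takes at most 3 across and each return brings at least 1 back, so after t trips out (and t−1 returns) at most 3t − (t−1) of the 6 are across; that first reaches 6 at t = 3, so at least 5 crossings are needed.
The plan below uses exactly 5 crossings, so it is optimal:
1. parent East and toddler East cross → the east ledge.
2. parent East crosses ← the west ledge.
3. parent East, parent North, and parent South cross → the east ledge.
4. toddler East crosses ← the west ledge.
5. toddler East, toddler North, and toddler South cross → the east ledge.

5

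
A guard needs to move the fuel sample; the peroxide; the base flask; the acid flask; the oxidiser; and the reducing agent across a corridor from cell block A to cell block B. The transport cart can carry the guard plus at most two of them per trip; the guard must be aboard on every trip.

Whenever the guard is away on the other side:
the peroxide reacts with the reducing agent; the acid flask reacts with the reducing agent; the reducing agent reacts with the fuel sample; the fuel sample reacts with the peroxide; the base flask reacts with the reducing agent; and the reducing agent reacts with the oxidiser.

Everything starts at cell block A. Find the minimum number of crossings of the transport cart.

9

Counting alone: the guard can take at most 2 across per trip to cell block B, so moving all 6 needs at least 3 loaded trips out, with a return between consecutive ones — at least 5 crossings.
The safety rule pushes this higher. Following every safe sequence of crossings, the most of the 6 that can be at cell block B as the transport cart arrives there on crossings 5, 7 is 4, 5 respectively — never all 6.
So no plan with fewer than 9 crossings exists, and this one achieves 9:
1. Guard goes to cell block B with the fuel sample and the reducing agent.
2. Guard goes back to cell block A with the fuel sample.
3. Guard goes to cell block B with the base flask and the fuel sample.
4. Guard goes back to cell block A with the reducing agent.
5. Guard goes to cell block B with the acid flask and the reducing agent.
6. Guard goes back to cell block A with the reducing agent.
7. Guard goes to cell block B with the oxidiser and the peroxide.
8. Guard goes back to cell block A with the fuel sample.
9. Guard goes to cell block B with the fuel sample and the reducing agent.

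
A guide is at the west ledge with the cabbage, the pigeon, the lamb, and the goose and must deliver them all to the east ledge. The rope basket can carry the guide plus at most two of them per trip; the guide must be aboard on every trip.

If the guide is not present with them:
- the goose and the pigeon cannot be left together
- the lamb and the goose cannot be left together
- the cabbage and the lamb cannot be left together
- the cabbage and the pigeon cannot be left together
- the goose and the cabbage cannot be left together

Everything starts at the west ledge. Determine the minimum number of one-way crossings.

Counting alone: the guide can take at most 2 across per trip to the east ledge, so moving all 4 needs at least 2 loaded trips out, with a return between consecutive ones — at least 3 crossings.
The safety rule pushes this higher. Following every safe sequence of crossings, the most of the 4 that can be at the east ledge as the rope basket arrives there on crossing 3 is 3 — never all 4.
So no plan with fewer than 5 crossings exists, and this one achieves 5:
1. Guide goes to the east ledge with the cabbage and the goose.
2. Guide goes back to the west ledge with the cabbage.
3. Guide goes to the east ledge with the lamb and the pigeon.
4. Guide goes back to the west ledge with the goose.
5. Guide goes to the east ledge with the cabbage and the goose.

5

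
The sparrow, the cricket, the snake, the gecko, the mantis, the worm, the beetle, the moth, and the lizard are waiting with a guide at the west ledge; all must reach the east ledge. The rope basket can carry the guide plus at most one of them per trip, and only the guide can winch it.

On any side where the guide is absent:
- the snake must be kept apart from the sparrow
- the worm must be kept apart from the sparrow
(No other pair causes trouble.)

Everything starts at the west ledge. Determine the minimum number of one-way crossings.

Counting alone: the guide can take at most 1 across per trip to the east ledge, so moving all 9 needs at least 9 loaded trips out, with a return between consecutive ones — at least 17 crossings.
The safety rule pushes this higher. Following every safe sequence of crossings, the most of the 9 that can be at the east ledge as the rope basket arrives there on crossing 17 is 8 — never all 9.
So no plan with fewer than 19 crossings exists, and this one achieves 19:
1. Guide goes to the east ledge with the sparrow.  [the west ledge: the beetle, the cricket, the gecko, the lizard, the mantis, the moth, the snake, the worm | the east ledge: the sparrow]
2. Guide goes back to the west ledge alone.  [the west ledge: the beetle, the cricket, the gecko, the lizard, the mantis, the moth, the snake, the worm | the east ledge: the sparrow]
3. Guide goes to the east ledge with the cricket.  [the west ledge: the beetle, the gecko, the lizard, the mantis, the moth, the snake, the worm | the east ledge: the cricket, the sparrow]
4. Guide goes back to the west ledge alone.  [the west ledge: the beetle, the gecko, the lizard, the mantis, the moth, the snake, the worm | the east ledge: the cricket, the sparrow]
5. Guide goes to the east ledge with the snake.  [the west ledge: the beetle, the gecko, the lizard, the mantis, the moth, the worm | the east ledge: the cricket, the snake, the sparrow]
6. Guide goes back to the west ledge with the sparrow.  [the west ledge: the beetle, the gecko, the lizard, the mantis, the moth, the sparrow, the worm | the east ledge: the cricket, the snake]
7. Guide goes to the east ledge with the worm.  [the west ledge: the beetle, the gecko, the lizard, the mantis, the moth, the sparrow | the east ledge: the cricket, the snake, the worm]
8. Guide goes back to the west ledge alone.  [the west ledge: the beetle, the gecko, the lizard, the mantis, the moth, the sparrow | the east ledge: the cricket, the snake, the worm]
9. Guide goes to the east ledge with the gecko.  [the west ledge: the beetle, the lizard, the mantis, the moth, the sparrow | the east ledge: the cricket, the gecko, the snake, the worm]
10. Guide goes back to the west ledge alone.  [the west ledge: the beetle, the lizard, the mantis, the moth, the sparrow | the east ledge: the cricket, the gecko, the snake, the worm]
11. Guide goes to the east ledge with the mantis.  [the west ledge: the beetle, the lizard, the moth, the sparrow | the east ledge: the cricket, the gecko, the mantis, the snake, the worm]
12. Guide goes back to the west ledge alone.  [the west ledge: the beetle, the lizard, the moth, the sparrow | the east ledge: the cricket, the gecko, the mantis, the snake, the worm]
13. Guide goes to the east ledge with the beetle.  [the west ledge: the lizard, the moth, the sparrow | the east ledge: the beetle, the cricket, the gecko, the mantis, the snake, the worm]
14. Guide goes back to the west ledge alone.  [the west ledge: the lizard, the moth, the sparrow | the east ledge: the beetle, the cricket, the gecko, the mantis, the snake, the worm]
15. Guide goes to the east ledge with the moth.  [the west ledge: the lizard, the sparrow | the east ledge: the beetle, the cricket, the gecko, the mantis, the moth, the snake, the worm]
16. Guide goes back to the west ledge alone.  [the west ledge: the lizard, the sparrow | the east ledge: the beetle, the cricket, the gecko, the mantis, the moth, the snake, the worm]
17. Guide goes to the east ledge with the lizard.  [the west ledge: the sparrow | the east ledge: the beetle, the cricket, the gecko, the lizard, the mantis, the moth, the snake, the worm]
18. Guide goes back to the west ledge alone.  [the west ledge: the sparrow | the east ledge: the beetle, the cricket, the gecko, the lizard, the mantis, the moth, the snake, the worm]
19. Guide goes to the east ledge with the sparrow.  [the west ledge: — | the east ledge: the beetle, the cricket, the gecko, the lizard, the mantis, the moth, the snake, the sparrow, the worm]

19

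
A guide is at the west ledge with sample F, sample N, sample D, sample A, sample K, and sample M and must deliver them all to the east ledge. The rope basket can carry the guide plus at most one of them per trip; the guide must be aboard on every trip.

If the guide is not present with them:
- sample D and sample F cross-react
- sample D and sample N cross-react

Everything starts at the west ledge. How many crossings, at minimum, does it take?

13

Counting alone: the guide can take at most 1 across per trip to the east ledge, so moving all 6 needs at least 6 loaded trips out, with a return between consecutive ones — at least 11 crossings.
The safety rule pushes this higher. Following every safe sequence of crossings, the most of the 6 that can be at the east ledge as the rope basket arrives there on crossing 11 is 5 — never all 6.
So no plan with fewer than 13 crossings exists, and this one achieves 13:
1. Guide goes to the east ledge with sample D.
2. Guide goes back to the west ledge alone.
3. Guide goes to the east ledge with sample F.
4. Guide goes back to the west ledge with sample D.
5. Guide goes to the east ledge with sample N.
6. Guide goes back to the west ledge alone.
7. Guide goes to the east ledge with sample A.
8. Guide goes back to the west ledge alone.
9. Guide goes to the east ledge with sample K.
10. Guide goes back to the west ledge alone.
11. Guide goes to the east ledge with sample M.
12. Guide goes back to the west ledge alone.
13. Guide goes to the east ledge with sample D.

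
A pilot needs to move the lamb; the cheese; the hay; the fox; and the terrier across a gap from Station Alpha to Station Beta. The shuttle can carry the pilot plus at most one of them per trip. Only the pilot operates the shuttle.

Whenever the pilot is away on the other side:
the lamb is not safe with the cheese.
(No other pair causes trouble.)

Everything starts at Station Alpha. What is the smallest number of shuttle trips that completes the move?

9

Counting alone: the pilot can take at most 1 across per trip to Station Beta, so moving all 5 needs at least 5 loaded trips out, with a return between consecutive ones — at least 9 crossings.
The plan below uses exactly 9 crossings, so it is optimal:
1. Pilot goes to Station Beta with the lamb.
2. Pilot goes back to Station Alpha alone.
3. Pilot goes to Station Beta with the hay.
4. Pilot goes back to Station Alpha alone.
5. Pilot goes to Station Beta with the fox.
6. Pilot goes back to Station Alpha alone.
7. Pilot goes to Station Beta with the terrier.
8. Pilot goes back to Station Alpha alone.
9. Pilot goes to Station Beta with the cheese.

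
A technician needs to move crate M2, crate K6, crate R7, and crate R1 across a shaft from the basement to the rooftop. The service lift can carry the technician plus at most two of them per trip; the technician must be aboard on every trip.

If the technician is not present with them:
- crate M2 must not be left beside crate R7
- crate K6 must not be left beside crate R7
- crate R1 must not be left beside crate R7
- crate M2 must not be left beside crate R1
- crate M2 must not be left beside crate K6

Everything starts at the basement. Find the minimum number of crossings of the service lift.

5

Counting alone: the technician can take at most 2 across per trip to the rooftop, so moving all 4 needs at least 2 loaded trips out, with a return between consecutive ones — at least 3 crossings.
The safety rule pushes this higher. Following every safe sequence of crossings, the most of the 4 that can be at the rooftop as the service lift arrives there on crossing 3 is 3 — never all 4.
So no plan with fewer than 5 crossings exists, and this one achieves 5:
1. Technician goes to the rooftop with crate M2 and crate R7.
2. Technician goes back to the basement with crate M2.
3. Technician goes to the rooftop with crate K6 and crate R1.
4. Technician goes back to the basement with crate R7.
5. Technician goes to the rooftop with crate M2 and crate R7.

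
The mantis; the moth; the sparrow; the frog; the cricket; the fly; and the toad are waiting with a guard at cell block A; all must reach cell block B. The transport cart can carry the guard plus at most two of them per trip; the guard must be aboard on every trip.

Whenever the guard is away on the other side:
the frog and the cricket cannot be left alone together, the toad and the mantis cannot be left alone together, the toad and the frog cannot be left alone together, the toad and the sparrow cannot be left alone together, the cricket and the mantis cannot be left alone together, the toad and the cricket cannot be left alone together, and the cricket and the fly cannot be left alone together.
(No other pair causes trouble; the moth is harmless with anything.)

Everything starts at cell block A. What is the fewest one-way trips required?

Counting alone: the guard can take at most 2 across per trip to cell block B, so moving all 7 needs at least 4 loaded trips out, with a return between consecutive ones — at least 7 crossings.
The safety rule pushes this higher. Following every safe sequence of crossings, the most of the 7 that can be at cell block B as the transport cart arrives there on crossings 7, 9 is 5, 6 respectively — never all 7.
So no plan with fewer than 11 crossings exists, and this one achieves 11:
1. Guard goes to cell block B with the cricket and the toad.
2. Guard goes back to cell block A with the cricket.
3. Guard goes to cell block B with the cricket and the moth.
4. Guard goes back to cell block A with the cricket.
5. Guard goes to cell block B with the cricket and the sparrow.
6. Guard goes back to cell block A with the toad.
7. Guard goes to cell block B with the frog and the mantis.
8. Guard goes back to cell block A with the cricket.
9. Guard goes to cell block B with the cricket and the fly.
10. Guard goes back to cell block A with the cricket.
11. Guard goes to cell block B with the cricket and the toad.

11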